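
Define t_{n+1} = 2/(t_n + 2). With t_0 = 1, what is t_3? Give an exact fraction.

8/11

t_1 = 2/(1 + 2) = 2/3.
t_2 = 2/(2/3 + 2) = 3/4.
t_3 = 2/(3/4 + 2) = 8/11.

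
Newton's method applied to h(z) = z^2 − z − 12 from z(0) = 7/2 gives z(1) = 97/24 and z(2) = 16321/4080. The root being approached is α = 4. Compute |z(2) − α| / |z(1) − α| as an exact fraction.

z(1) − α = 97/24 − 4 = 1/24, so |z(1) − α| = 1/24.
z(2) − α = 16321/4080 − 4 = 1/4080, so |z(2) − α| = 1/4080.
Ratio = (1/4080) / (1/24) = 1/170.

1/170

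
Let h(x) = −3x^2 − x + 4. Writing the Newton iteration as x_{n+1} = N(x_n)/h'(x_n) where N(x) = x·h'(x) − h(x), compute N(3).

h'(x) = −6x − 1.
N(x) = x·h'(x) − h(x) = x·(−6x − 1) − (−3x^2 − x + 4) = −3x^2 − 4.
N(3) = −31.

−31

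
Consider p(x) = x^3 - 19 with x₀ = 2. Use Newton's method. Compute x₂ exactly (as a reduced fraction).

p'(x) = 3x^2.
p(2) = -11, p'(2) = 12, so x₁ = 2 - (-11)/12 = 35/12.
p(35/12) = 10043/1728, p'(35/12) = 1225/48, so x₂ = (35/12) - (10043/1728)/(1225/48) = 59291/22050.

59291/22050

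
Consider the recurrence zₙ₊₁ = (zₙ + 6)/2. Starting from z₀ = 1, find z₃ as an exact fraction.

43/8

z₁ = (1 + 6)/2 = 7/2.
z₂ = ((7/2) + 6)/2 = 19/4.
z₃ = ((19/4) + 6)/2 = 43/8.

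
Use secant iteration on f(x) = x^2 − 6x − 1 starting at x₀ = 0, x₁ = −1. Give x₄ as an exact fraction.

−179/1103

f(0) = −1, f(−1) = 6. x₂ = (−1) − 6·((−1) − 0)/(6 − (−1)) = −1/7.
f(−1) = 6, f(−1/7) = −6/49. x₃ = (−1/7) − (−6/49)·((−1/7) − (−1))/((−6/49) − 6) = −4/25.
f(−1/7) = −6/49, f(−4/25) = −9/625. x₄ = (−4/25) − (−9/625)·((−4/25) − (−1/7))/((−9/625) − (−6/49)) = −179/1103.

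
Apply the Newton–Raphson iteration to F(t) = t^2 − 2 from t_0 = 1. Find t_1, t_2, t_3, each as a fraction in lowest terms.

t_1 = 3/2, t_2 = 17/12, t_3 = 577/408

F'(t) = 2t.
F(1) = −1, F'(1) = 2, so t_1 = 1 − (−1)/2 = 3/2.
F(3/2) = 1/4, F'(3/2) = 3, so t_2 = (3/2) − (1/4)/3 = 17/12.
F(17/12) = 1/144, F'(17/12) = 17/6, so t_3 = (17/12) − (1/144)/(17/6) = 577/408.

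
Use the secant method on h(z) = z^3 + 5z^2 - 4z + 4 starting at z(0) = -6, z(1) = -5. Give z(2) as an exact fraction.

-23/4

h(-6) = -8, h(-5) = 24. z(2) = (-5) - 24·((-5) - (-6))/(24 - (-8)) = -23/4.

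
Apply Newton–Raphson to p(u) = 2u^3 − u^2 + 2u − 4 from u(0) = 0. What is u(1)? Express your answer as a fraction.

p'(u) = 6u^2 − 2u + 2.
p(0) = −4, p'(0) = 2, so u(1) = 0 − (−4)/2 = 2.

2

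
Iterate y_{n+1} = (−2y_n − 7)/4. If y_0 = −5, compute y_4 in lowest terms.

y_1 = (−2·(−5) − 7)/4 = 3/4.
y_2 = (−2·(3/4) − 7)/4 = −17/8.
y_3 = (−2·(−17/8) − 7)/4 = −11/16.
y_4 = (−2·(−11/16) − 7)/4 = −45/32.

−45/32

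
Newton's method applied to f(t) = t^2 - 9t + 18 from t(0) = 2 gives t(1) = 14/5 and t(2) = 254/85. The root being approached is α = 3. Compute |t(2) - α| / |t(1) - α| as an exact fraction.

t(1) - α = 14/5 - 3 = -1/5, so |t(1) - α| = 1/5.
t(2) - α = 254/85 - 3 = -1/85, so |t(2) - α| = 1/85.
Ratio = (1/85) / (1/5) = 1/17.

1/17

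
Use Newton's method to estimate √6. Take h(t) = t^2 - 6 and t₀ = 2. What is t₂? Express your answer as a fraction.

h'(t) = 2t.
h(2) = -2, h'(2) = 4, so t₁ = 2 - (-2)/4 = 5/2.
h(5/2) = 1/4, h'(5/2) = 5, so t₂ = (5/2) - (1/4)/5 = 49/20.

49/20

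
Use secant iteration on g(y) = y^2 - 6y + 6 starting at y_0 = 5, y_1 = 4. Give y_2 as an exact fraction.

14/3

g(5) = 1, g(4) = -2. y_2 = 4 - (-2)·(4 - 5)/((-2) - 1) = 14/3.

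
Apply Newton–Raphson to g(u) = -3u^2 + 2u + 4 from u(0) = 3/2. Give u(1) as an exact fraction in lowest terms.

g'(u) = -6u + 2.
g(3/2) = 1/4, g'(3/2) = -7, so u(1) = (3/2) - (1/4)/(-7) = 43/28.

43/28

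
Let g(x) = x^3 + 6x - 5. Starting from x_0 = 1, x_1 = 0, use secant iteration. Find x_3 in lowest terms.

g(1) = 2, g(0) = -5. x_2 = 0 - (-5)·(0 - 1)/((-5) - 2) = 5/7.
g(0) = -5, g(5/7) = -120/343. x_3 = (5/7) - (-120/343)·((5/7) - 0)/((-120/343) - (-5)) = 245/319.

245/319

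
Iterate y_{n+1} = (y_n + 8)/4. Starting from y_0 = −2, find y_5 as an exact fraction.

y_1 = ((−2) + 8)/4 = 3/2.
y_2 = ((3/2) + 8)/4 = 19/8.
y_3 = ((19/8) + 8)/4 = 83/32.
y_4 = ((83/32) + 8)/4 = 339/128.
y_5 = ((339/128) + 8)/4 = 1363/512.

1363/512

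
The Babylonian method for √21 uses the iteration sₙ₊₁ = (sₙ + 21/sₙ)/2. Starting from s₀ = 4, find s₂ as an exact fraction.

s₁ = (4 + 21/4)/2 = 37/8.
s₂ = (37/8 + 21/(37/8))/2 = 2713/592.

2713/592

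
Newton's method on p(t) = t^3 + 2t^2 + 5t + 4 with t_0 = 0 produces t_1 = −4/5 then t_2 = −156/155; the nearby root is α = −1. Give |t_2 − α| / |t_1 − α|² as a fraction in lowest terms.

5/31

t_1 − α = −4/5 − (−1) = −4/5 + 1 = 1/5, so |t_1 − α| = 1/5.
t_2 − α = −156/155 − (−1) = −156/155 + 1 = −1/155, so |t_2 − α| = 1/155.
|t_1 − α|² = 1/25.
Ratio = (1/155) / (1/25) = 5/31.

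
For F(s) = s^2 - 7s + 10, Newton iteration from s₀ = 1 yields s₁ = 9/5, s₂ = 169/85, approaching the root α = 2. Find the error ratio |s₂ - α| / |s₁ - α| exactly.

1/17

s₁ - α = 9/5 - 2 = -1/5, so |s₁ - α| = 1/5.
s₂ - α = 169/85 - 2 = -1/85, so |s₂ - α| = 1/85.
Ratio = (1/85) / (1/5) = 1/17.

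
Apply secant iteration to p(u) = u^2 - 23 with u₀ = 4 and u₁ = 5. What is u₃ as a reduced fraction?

211/44

p(4) = -7, p(5) = 2. u₂ = 5 - 2·(5 - 4)/(2 - (-7)) = 43/9.
p(5) = 2, p(43/9) = -14/81. u₃ = (43/9) - (-14/81)·((43/9) - 5)/((-14/81) - 2) = 211/44.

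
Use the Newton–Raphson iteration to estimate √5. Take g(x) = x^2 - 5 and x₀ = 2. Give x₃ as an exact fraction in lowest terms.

g'(x) = 2x.
g(2) = -1, g'(2) = 4, so x₁ = 2 - (-1)/4 = 9/4.
g(9/4) = 1/16, g'(9/4) = 9/2, so x₂ = (9/4) - (1/16)/(9/2) = 161/72.
g(161/72) = 1/5184, g'(161/72) = 161/36, so x₃ = (161/72) - (1/5184)/(161/36) = 51841/23184.

51841/23184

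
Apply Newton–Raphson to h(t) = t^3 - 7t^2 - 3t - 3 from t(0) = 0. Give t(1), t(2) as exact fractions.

t(1) = -1, t(2) = -3/7

h'(t) = 3t^2 - 14t - 3.
h(0) = -3, h'(0) = -3, so t(1) = 0 - (-3)/(-3) = -1.
h(-1) = -8, h'(-1) = 14, so t(2) = (-1) - (-8)/14 = -3/7.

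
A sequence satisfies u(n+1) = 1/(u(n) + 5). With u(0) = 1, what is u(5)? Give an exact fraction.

836/4341

u(1) = 1/(1 + 5) = 1/6.
u(2) = 1/(1/6 + 5) = 6/31.
u(3) = 1/(6/31 + 5) = 31/161.
u(4) = 1/(31/161 + 5) = 161/836.
u(5) = 1/(161/836 + 5) = 836/4341.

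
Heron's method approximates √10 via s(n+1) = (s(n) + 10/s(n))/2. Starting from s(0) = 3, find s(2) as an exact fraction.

s(1) = (3 + 10/3)/2 = 19/6.
s(2) = (19/6 + 10/(19/6))/2 = 721/228.

721/228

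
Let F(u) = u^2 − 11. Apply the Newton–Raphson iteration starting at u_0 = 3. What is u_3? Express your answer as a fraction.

F'(u) = 2u.
F(3) = −2, F'(3) = 6, so u_1 = 3 − (−2)/6 = 10/3.
F(10/3) = 1/9, F'(10/3) = 20/3, so u_2 = (10/3) − (1/9)/(20/3) = 199/60.
F(199/60) = 1/3600, F'(199/60) = 199/30, so u_3 = (199/60) − (1/3600)/(199/30) = 79201/23880.

79201/23880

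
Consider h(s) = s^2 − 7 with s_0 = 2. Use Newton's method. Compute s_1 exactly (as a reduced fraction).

h'(s) = 2s.
h(2) = −3, h'(2) = 4, so s_1 = 2 − (−3)/4 = 11/4.

11/4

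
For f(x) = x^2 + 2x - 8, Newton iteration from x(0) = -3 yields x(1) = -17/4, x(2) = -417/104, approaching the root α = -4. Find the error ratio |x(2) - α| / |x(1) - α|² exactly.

2/13

x(1) - α = -17/4 - (-4) = -17/4 + 4 = -1/4, so |x(1) - α| = 1/4.
x(2) - α = -417/104 - (-4) = -417/104 + 4 = -1/104, so |x(2) - α| = 1/104.
|x(1) - α|² = 1/16.
Ratio = (1/104) / (1/16) = 2/13.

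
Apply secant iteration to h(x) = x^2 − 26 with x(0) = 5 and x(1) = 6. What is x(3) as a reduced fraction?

311/61

h(5) = −1, h(6) = 10. x(2) = 6 − 10·(6 − 5)/(10 − (−1)) = 56/11.
h(6) = 10, h(56/11) = −10/121. x(3) = (56/11) − (−10/121)·((56/11) − 6)/((−10/121) − 10) = 311/61.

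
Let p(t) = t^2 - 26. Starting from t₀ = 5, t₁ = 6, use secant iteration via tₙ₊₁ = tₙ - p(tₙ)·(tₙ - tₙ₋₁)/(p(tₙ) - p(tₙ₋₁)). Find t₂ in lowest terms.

56/11

p(5) = -1, p(6) = 10. t₂ = 6 - 10·(6 - 5)/(10 - (-1)) = 56/11.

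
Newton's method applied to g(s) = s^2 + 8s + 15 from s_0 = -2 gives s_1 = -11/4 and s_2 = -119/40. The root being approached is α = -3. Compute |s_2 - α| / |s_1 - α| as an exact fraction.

1/10

s_1 - α = -11/4 - (-3) = -11/4 + 3 = 1/4, so |s_1 - α| = 1/4.
s_2 - α = -119/40 - (-3) = -119/40 + 3 = 1/40, so |s_2 - α| = 1/40.
Ratio = (1/40) / (1/4) = 1/10.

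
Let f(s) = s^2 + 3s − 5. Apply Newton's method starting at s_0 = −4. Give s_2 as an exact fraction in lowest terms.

−566/135

f'(s) = 2s + 3.
f(−4) = −1, f'(−4) = −5, so s_1 = (−4) − (−1)/(−5) = −21/5.
f(−21/5) = 1/25, f'(−21/5) = −27/5, so s_2 = (−21/5) − (1/25)/(−27/5) = −566/135.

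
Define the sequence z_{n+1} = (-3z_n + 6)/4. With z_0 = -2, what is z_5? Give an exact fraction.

z_1 = (-3·(-2) + 6)/4 = 3.
z_2 = (-3·3 + 6)/4 = -3/4.
z_3 = (-3·(-3/4) + 6)/4 = 33/16.
z_4 = (-3·(33/16) + 6)/4 = -3/64.
z_5 = (-3·(-3/64) + 6)/4 = 393/256.

393/256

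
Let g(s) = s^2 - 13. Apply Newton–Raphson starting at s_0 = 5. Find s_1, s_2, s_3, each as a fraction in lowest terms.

s_1 = 19/5, s_2 = 343/95, s_3 = 117487/32585

g'(s) = 2s.
g(5) = 12, g'(5) = 10, so s_1 = 5 - 12/10 = 19/5.
g(19/5) = 36/25, g'(19/5) = 38/5, so s_2 = (19/5) - (36/25)/(38/5) = 343/95.
g(343/95) = 324/9025, g'(343/95) = 686/95, so s_3 = (343/95) - (324/9025)/(686/95) = 117487/32585.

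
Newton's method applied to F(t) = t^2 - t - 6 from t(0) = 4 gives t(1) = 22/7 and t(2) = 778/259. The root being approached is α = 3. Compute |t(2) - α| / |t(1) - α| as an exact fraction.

1/37

t(1) - α = 22/7 - 3 = 1/7, so |t(1) - α| = 1/7.
t(2) - α = 778/259 - 3 = 1/259, so |t(2) - α| = 1/259.
Ratio = (1/259) / (1/7) = 1/37.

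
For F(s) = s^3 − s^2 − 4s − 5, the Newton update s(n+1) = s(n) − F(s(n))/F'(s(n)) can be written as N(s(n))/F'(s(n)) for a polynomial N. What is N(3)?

50

F'(s) = 3s^2 − 2s − 4.
N(s) = s·F'(s) − F(s) = s·(3s^2 − 2s − 4) − (s^3 − s^2 − 4s − 5) = 2s^3 − s^2 + 5.
N(3) = 50.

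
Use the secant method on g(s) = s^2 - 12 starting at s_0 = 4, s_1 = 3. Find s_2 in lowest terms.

g(4) = 4, g(3) = -3. s_2 = 3 - (-3)·(3 - 4)/((-3) - 4) = 24/7.

24/7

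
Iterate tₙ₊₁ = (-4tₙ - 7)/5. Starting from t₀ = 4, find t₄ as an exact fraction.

t₁ = (-4·4 - 7)/5 = -23/5.
t₂ = (-4·(-23/5) - 7)/5 = 57/25.
t₃ = (-4·(57/25) - 7)/5 = -403/125.
t₄ = (-4·(-403/125) - 7)/5 = 737/625.

737/625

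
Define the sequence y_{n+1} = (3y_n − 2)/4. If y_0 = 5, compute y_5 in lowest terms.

−347/1024

y_1 = (3·5 − 2)/4 = 13/4.
y_2 = (3·(13/4) − 2)/4 = 31/16.
y_3 = (3·(31/16) − 2)/4 = 61/64.
y_4 = (3·(61/64) − 2)/4 = 55/256.
y_5 = (3·(55/256) − 2)/4 = −347/1024.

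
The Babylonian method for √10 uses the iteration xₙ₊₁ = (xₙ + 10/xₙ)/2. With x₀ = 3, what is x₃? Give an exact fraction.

x₁ = (3 + 10/3)/2 = 19/6.
x₂ = (19/6 + 10/(19/6))/2 = 721/228.
x₃ = (721/228 + 10/(721/228))/2 = 1039681/328776.

1039681/328776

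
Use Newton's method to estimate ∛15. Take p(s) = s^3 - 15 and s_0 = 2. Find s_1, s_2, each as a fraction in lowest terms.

s_1 = 31/12, s_2 = 42751/17298

p'(s) = 3s^2.
p(2) = -7, p'(2) = 12, so s_1 = 2 - (-7)/12 = 31/12.
p(31/12) = 3871/1728, p'(31/12) = 961/48, so s_2 = (31/12) - (3871/1728)/(961/48) = 42751/17298.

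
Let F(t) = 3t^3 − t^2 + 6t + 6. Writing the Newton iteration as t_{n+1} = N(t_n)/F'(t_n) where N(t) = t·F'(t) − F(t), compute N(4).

362

F'(t) = 9t^2 − 2t + 6.
N(t) = t·F'(t) − F(t) = t·(9t^2 − 2t + 6) − (3t^3 − t^2 + 6t + 6) = 6t^3 − t^2 − 6.
N(4) = 362.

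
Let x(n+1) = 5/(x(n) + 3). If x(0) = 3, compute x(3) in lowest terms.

x(1) = 5/(3 + 3) = 5/6.
x(2) = 5/(5/6 + 3) = 30/23.
x(3) = 5/(30/23 + 3) = 115/99.

115/99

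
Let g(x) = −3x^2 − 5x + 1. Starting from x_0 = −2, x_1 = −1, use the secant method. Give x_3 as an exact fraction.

g(−2) = −1, g(−1) = 3. x_2 = (−1) − 3·((−1) − (−2))/(3 − (−1)) = −7/4.
g(−1) = 3, g(−7/4) = 9/16. x_3 = (−7/4) − (9/16)·((−7/4) − (−1))/((9/16) − 3) = −25/13.

−25/13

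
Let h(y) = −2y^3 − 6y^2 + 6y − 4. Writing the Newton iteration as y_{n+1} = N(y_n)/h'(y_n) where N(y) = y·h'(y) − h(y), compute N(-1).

h'(y) = −6y^2 − 12y + 6.
N(y) = y·h'(y) − h(y) = y·(−6y^2 − 12y + 6) − (−2y^3 − 6y^2 + 6y − 4) = −4y^3 − 6y^2 + 4.
N(-1) = 2.

2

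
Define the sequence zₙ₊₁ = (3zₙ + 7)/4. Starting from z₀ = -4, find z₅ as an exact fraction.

z₁ = (3·(-4) + 7)/4 = -5/4.
z₂ = (3·(-5/4) + 7)/4 = 13/16.
z₃ = (3·(13/16) + 7)/4 = 151/64.
z₄ = (3·(151/64) + 7)/4 = 901/256.
z₅ = (3·(901/256) + 7)/4 = 4495/1024.

4495/1024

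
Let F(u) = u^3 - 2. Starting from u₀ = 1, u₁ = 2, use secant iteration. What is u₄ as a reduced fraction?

989312/782041

F(1) = -1, F(2) = 6. u₂ = 2 - 6·(2 - 1)/(6 - (-1)) = 8/7.
F(2) = 6, F(8/7) = -174/343. u₃ = (8/7) - (-174/343)·((8/7) - 2)/((-174/343) - 6) = 75/62.
F(8/7) = -174/343, F(75/62) = -54781/238328. u₄ = (75/62) - (-54781/238328)·((75/62) - (8/7))/((-54781/238328) - (-174/343)) = 989312/782041.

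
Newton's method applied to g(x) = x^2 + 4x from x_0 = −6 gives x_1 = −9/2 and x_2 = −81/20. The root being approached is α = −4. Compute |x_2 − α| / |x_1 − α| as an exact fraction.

x_1 − α = −9/2 − (−4) = −9/2 + 4 = −1/2, so |x_1 − α| = 1/2.
x_2 − α = −81/20 − (−4) = −81/20 + 4 = −1/20, so |x_2 − α| = 1/20.
Ratio = (1/20) / (1/2) = 1/10.

1/10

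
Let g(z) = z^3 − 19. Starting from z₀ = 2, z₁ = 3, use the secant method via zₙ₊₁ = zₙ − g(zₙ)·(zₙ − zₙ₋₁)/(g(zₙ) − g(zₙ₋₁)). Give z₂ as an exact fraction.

49/19

g(2) = −11, g(3) = 8. z₂ = 3 − 8·(3 − 2)/(8 − (−11)) = 49/19.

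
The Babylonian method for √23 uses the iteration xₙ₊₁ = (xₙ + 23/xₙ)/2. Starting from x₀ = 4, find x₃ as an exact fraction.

x₁ = (4 + 23/4)/2 = 39/8.
x₂ = (39/8 + 23/(39/8))/2 = 2993/624.
x₃ = (2993/624 + 23/(2993/624))/2 = 17913697/3735264.

17913697/3735264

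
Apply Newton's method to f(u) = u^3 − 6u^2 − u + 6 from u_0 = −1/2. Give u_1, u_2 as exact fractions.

f'(u) = 3u^2 − 12u − 1.
f(−1/2) = 39/8, f'(−1/2) = 23/4, so u_1 = (−1/2) − (39/8)/(23/4) = −31/23.
f(−31/23) = −73008/12167, f'(−31/23) = 10910/529, so u_2 = (−31/23) − (−73008/12167)/(10910/529) = −132601/125465.

u_1 = −31/23, u_2 = −132601/125465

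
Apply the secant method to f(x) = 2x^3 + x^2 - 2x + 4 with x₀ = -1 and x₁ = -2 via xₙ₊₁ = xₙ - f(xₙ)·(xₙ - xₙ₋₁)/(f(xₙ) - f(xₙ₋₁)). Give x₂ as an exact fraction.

-14/9

f(-1) = 5, f(-2) = -4. x₂ = (-2) - (-4)·((-2) - (-1))/((-4) - 5) = -14/9.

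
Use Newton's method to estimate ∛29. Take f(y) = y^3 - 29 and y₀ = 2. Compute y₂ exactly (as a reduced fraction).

f'(y) = 3y^2.
f(2) = -21, f'(2) = 12, so y₁ = 2 - (-21)/12 = 15/4.
f(15/4) = 1519/64, f'(15/4) = 675/16, so y₂ = (15/4) - (1519/64)/(675/16) = 4303/1350.

4303/1350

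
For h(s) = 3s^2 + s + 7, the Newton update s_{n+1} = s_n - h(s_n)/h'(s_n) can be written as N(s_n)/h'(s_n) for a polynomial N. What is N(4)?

h'(s) = 6s + 1.
N(s) = s·h'(s) - h(s) = s·(6s + 1) - (3s^2 + s + 7) = 3s^2 - 7.
N(4) = 41.

41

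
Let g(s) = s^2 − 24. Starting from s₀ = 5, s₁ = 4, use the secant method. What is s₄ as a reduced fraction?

4316/881

g(5) = 1, g(4) = −8. s₂ = 4 − (−8)·(4 − 5)/((−8) − 1) = 44/9.
g(4) = −8, g(44/9) = −8/81. s₃ = (44/9) − (−8/81)·((44/9) − 4)/((−8/81) − (−8)) = 49/10.
g(44/9) = −8/81, g(49/10) = 1/100. s₄ = (49/10) − (1/100)·((49/10) − (44/9))/((1/100) − (−8/81)) = 4316/881.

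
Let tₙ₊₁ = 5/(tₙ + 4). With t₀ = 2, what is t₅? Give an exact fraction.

3645/3646

t₁ = 5/(2 + 4) = 5/6.
t₂ = 5/(5/6 + 4) = 30/29.
t₃ = 5/(30/29 + 4) = 145/146.
t₄ = 5/(145/146 + 4) = 730/729.
t₅ = 5/(730/729 + 4) = 3645/3646.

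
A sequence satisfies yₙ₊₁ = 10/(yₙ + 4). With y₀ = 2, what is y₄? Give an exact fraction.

490/281

y₁ = 10/(2 + 4) = 5/3.
y₂ = 10/(5/3 + 4) = 30/17.
y₃ = 10/(30/17 + 4) = 85/49.
y₄ = 10/(85/49 + 4) = 490/281.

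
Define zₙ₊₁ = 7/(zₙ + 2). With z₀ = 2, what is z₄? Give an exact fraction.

z₁ = 7/(2 + 2) = 7/4.
z₂ = 7/(7/4 + 2) = 28/15.
z₃ = 7/(28/15 + 2) = 105/58.
z₄ = 7/(105/58 + 2) = 406/221.

406/221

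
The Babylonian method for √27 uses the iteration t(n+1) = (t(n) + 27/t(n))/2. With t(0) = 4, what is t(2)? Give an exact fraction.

3577/688

t(1) = (4 + 27/4)/2 = 43/8.
t(2) = (43/8 + 27/(43/8))/2 = 3577/688.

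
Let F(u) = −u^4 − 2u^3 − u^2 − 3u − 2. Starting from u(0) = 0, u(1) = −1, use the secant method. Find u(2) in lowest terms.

−2/3

F(0) = −2, F(−1) = 1. u(2) = (−1) − 1·((−1) − 0)/(1 − (−2)) = −2/3.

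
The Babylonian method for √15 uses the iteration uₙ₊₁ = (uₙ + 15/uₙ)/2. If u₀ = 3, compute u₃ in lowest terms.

1921/496

u₁ = (3 + 15/3)/2 = 4.
u₂ = (4 + 15/4)/2 = 31/8.
u₃ = (31/8 + 15/(31/8))/2 = 1921/496.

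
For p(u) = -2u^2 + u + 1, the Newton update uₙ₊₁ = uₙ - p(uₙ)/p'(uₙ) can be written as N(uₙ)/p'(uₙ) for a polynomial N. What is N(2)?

p'(u) = -4u + 1.
N(u) = u·p'(u) - p(u) = u·(-4u + 1) - (-2u^2 + u + 1) = -2u^2 - 1.
N(2) = -9.

-9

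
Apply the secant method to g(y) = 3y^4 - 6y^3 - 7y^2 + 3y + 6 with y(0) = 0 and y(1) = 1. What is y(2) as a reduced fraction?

6/7

g(0) = 6, g(1) = -1. y(2) = 1 - (-1)·(1 - 0)/((-1) - 6) = 6/7.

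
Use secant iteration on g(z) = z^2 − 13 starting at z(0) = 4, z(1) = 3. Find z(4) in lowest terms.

g(4) = 3, g(3) = −4. z(2) = 3 − (−4)·(3 − 4)/((−4) − 3) = 25/7.
g(3) = −4, g(25/7) = −12/49. z(3) = (25/7) − (−12/49)·((25/7) − 3)/((−12/49) − (−4)) = 83/23.
g(25/7) = −12/49, g(83/23) = 12/529. z(4) = (83/23) − (12/529)·((83/23) − (25/7))/((12/529) − (−12/49)) = 1042/289.

1042/289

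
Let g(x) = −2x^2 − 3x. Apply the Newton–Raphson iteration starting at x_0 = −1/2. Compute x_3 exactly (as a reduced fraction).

g'(x) = −4x − 3.
g(−1/2) = 1, g'(−1/2) = −1, so x_1 = (−1/2) − 1/(−1) = 1/2.
g(1/2) = −2, g'(1/2) = −5, so x_2 = (1/2) − (−2)/(−5) = 1/10.
g(1/10) = −8/25, g'(1/10) = −17/5, so x_3 = (1/10) − (−8/25)/(−17/5) = 1/170.

1/170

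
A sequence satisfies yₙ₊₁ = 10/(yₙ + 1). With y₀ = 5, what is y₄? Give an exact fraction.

190/59

y₁ = 10/(5 + 1) = 5/3.
y₂ = 10/(5/3 + 1) = 15/4.
y₃ = 10/(15/4 + 1) = 40/19.
y₄ = 10/(40/19 + 1) = 190/59.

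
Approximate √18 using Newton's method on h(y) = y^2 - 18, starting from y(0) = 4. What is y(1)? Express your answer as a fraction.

h'(y) = 2y.
h(4) = -2, h'(4) = 8, so y(1) = 4 - (-2)/8 = 17/4.

17/4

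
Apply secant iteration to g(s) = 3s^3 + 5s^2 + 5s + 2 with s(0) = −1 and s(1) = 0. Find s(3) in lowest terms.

−2/3

g(−1) = −1, g(0) = 2. s(2) = 0 − 2·(0 − (−1))/(2 − (−1)) = −2/3.
g(0) = 2, g(−2/3) = 0. s(3) = (−2/3) − 0·((−2/3) − 0)/(0 − 2) = −2/3.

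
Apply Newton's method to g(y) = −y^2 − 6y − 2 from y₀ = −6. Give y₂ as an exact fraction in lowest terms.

−271/48

g'(y) = −2y − 6.
g(−6) = −2, g'(−6) = 6, so y₁ = (−6) − (−2)/6 = −17/3.
g(−17/3) = −1/9, g'(−17/3) = 16/3, so y₂ = (−17/3) − (−1/9)/(16/3) = −271/48.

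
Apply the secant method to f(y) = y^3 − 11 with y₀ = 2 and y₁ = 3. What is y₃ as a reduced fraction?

16025/7267

f(2) = −3, f(3) = 16. y₂ = 3 − 16·(3 − 2)/(16 − (−3)) = 41/19.
f(3) = 16, f(41/19) = −6528/6859. y₃ = (41/19) − (−6528/6859)·((41/19) − 3)/((−6528/6859) − 16) = 16025/7267.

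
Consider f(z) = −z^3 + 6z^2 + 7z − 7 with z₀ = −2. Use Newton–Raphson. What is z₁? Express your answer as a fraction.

f'(z) = −3z^2 + 12z + 7.
f(−2) = 11, f'(−2) = −29, so z₁ = (−2) − 11/(−29) = −47/29.

−47/29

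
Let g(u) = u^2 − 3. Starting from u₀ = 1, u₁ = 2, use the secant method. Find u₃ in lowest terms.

g(1) = −2, g(2) = 1. u₂ = 2 − 1·(2 − 1)/(1 − (−2)) = 5/3.
g(2) = 1, g(5/3) = −2/9. u₃ = (5/3) − (−2/9)·((5/3) − 2)/((−2/9) − 1) = 19/11.

19/11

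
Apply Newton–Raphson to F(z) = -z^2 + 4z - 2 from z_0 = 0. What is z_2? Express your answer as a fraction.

F'(z) = -2z + 4.
F(0) = -2, F'(0) = 4, so z_1 = 0 - (-2)/4 = 1/2.
F(1/2) = -1/4, F'(1/2) = 3, so z_2 = (1/2) - (-1/4)/3 = 7/12.

7/12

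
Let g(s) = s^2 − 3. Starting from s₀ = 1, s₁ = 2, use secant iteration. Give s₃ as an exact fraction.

19/11

g(1) = −2, g(2) = 1. s₂ = 2 − 1·(2 − 1)/(1 − (−2)) = 5/3.
g(2) = 1, g(5/3) = −2/9. s₃ = (5/3) − (−2/9)·((5/3) − 2)/((−2/9) − 1) = 19/11.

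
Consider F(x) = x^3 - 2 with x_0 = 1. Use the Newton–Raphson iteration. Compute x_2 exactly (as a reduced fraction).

F'(x) = 3x^2.
F(1) = -1, F'(1) = 3, so x_1 = 1 - (-1)/3 = 4/3.
F(4/3) = 10/27, F'(4/3) = 16/3, so x_2 = (4/3) - (10/27)/(16/3) = 91/72.

91/72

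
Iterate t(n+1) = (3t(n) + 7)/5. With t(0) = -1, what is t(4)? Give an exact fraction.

t(1) = (3·(-1) + 7)/5 = 4/5.
t(2) = (3·(4/5) + 7)/5 = 47/25.
t(3) = (3·(47/25) + 7)/5 = 316/125.
t(4) = (3·(316/125) + 7)/5 = 1823/625.

1823/625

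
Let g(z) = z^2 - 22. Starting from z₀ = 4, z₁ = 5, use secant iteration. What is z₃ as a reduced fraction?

136/29

g(4) = -6, g(5) = 3. z₂ = 5 - 3·(5 - 4)/(3 - (-6)) = 14/3.
g(5) = 3, g(14/3) = -2/9. z₃ = (14/3) - (-2/9)·((14/3) - 5)/((-2/9) - 3) = 136/29.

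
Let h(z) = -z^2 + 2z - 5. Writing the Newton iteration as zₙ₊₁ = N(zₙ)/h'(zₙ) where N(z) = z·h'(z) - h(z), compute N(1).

4

h'(z) = -2z + 2.
N(z) = z·h'(z) - h(z) = z·(-2z + 2) - (-z^2 + 2z - 5) = -z^2 + 5.
N(1) = 4.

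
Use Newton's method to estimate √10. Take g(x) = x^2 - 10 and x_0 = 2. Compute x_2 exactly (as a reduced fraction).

89/28

g'(x) = 2x.
g(2) = -6, g'(2) = 4, so x_1 = 2 - (-6)/4 = 7/2.
g(7/2) = 9/4, g'(7/2) = 7, so x_2 = (7/2) - (9/4)/7 = 89/28.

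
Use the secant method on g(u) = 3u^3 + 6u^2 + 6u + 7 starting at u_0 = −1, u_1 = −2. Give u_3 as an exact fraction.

g(−1) = 4, g(−2) = −5. u_2 = (−2) − (−5)·((−2) − (−1))/((−5) − 4) = −13/9.
g(−2) = −5, g(−13/9) = 440/243. u_3 = (−13/9) − (440/243)·((−13/9) − (−2))/((440/243) − (−5)) = −527/331.

−527/331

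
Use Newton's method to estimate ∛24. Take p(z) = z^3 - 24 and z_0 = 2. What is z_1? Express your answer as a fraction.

10/3

p'(z) = 3z^2.
p(2) = -16, p'(2) = 12, so z_1 = 2 - (-16)/12 = 10/3.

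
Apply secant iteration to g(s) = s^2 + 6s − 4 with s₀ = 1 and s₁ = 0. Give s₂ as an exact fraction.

4/7

g(1) = 3, g(0) = −4. s₂ = 0 − (−4)·(0 − 1)/((−4) − 3) = 4/7.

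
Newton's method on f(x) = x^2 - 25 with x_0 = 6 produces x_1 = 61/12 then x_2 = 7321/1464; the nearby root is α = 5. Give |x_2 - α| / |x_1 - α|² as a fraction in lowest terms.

x_1 - α = 61/12 - 5 = 1/12, so |x_1 - α| = 1/12.
x_2 - α = 7321/1464 - 5 = 1/1464, so |x_2 - α| = 1/1464.
|x_1 - α|² = 1/144.
Ratio = (1/1464) / (1/144) = 6/61.

6/61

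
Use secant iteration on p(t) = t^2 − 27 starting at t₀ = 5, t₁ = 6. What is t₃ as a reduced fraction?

213/41

p(5) = −2, p(6) = 9. t₂ = 6 − 9·(6 − 5)/(9 − (−2)) = 57/11.
p(6) = 9, p(57/11) = −18/121. t₃ = (57/11) − (−18/121)·((57/11) − 6)/((−18/121) − 9) = 213/41.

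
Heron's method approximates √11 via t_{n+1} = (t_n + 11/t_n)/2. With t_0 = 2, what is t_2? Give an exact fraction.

401/120

t_1 = (2 + 11/2)/2 = 15/4.
t_2 = (15/4 + 11/(15/4))/2 = 401/120.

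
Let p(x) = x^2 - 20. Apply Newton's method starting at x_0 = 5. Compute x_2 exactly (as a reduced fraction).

p'(x) = 2x.
p(5) = 5, p'(5) = 10, so x_1 = 5 - 5/10 = 9/2.
p(9/2) = 1/4, p'(9/2) = 9, so x_2 = (9/2) - (1/4)/9 = 161/36.

161/36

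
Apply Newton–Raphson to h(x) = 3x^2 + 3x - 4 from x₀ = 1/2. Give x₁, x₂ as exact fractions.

x₁ = 19/24, x₂ = 1129/1488

h'(x) = 6x + 3.
h(1/2) = -7/4, h'(1/2) = 6, so x₁ = (1/2) - (-7/4)/6 = 19/24.
h(19/24) = 49/192, h'(19/24) = 31/4, so x₂ = (19/24) - (49/192)/(31/4) = 1129/1488.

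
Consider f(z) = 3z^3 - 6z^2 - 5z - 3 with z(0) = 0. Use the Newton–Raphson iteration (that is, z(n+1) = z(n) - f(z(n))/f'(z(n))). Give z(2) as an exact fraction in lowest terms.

-57/680

f'(z) = 9z^2 - 12z - 5.
f(0) = -3, f'(0) = -5, so z(1) = 0 - (-3)/(-5) = -3/5.
f(-3/5) = -351/125, f'(-3/5) = 136/25, so z(2) = (-3/5) - (-351/125)/(136/25) = -57/680.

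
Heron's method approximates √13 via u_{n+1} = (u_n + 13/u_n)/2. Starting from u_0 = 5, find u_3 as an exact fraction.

117487/32585

u_1 = (5 + 13/5)/2 = 19/5.
u_2 = (19/5 + 13/(19/5))/2 = 343/95.
u_3 = (343/95 + 13/(343/95))/2 = 117487/32585.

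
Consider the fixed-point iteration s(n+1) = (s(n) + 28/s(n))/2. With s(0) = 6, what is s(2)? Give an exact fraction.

s(1) = (6 + 28/6)/2 = 16/3.
s(2) = (16/3 + 28/(16/3))/2 = 127/24.

127/24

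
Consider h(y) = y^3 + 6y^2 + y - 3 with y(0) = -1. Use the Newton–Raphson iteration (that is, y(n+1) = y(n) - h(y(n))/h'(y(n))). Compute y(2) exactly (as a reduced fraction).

h'(y) = 3y^2 + 12y + 1.
h(-1) = 1, h'(-1) = -8, so y(1) = (-1) - 1/(-8) = -7/8.
h(-7/8) = 25/512, h'(-7/8) = -461/64, so y(2) = (-7/8) - (25/512)/(-461/64) = -1601/1844.

-1601/1844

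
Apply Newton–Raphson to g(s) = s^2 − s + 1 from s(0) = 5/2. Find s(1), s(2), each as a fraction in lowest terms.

g'(s) = 2s − 1.
g(5/2) = 19/4, g'(5/2) = 4, so s(1) = (5/2) − (19/4)/4 = 21/16.
g(21/16) = 361/256, g'(21/16) = 13/8, so s(2) = (21/16) − (361/256)/(13/8) = 185/416.

s(1) = 21/16, s(2) = 185/416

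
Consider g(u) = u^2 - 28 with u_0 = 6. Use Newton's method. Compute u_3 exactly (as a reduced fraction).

32257/6096

g'(u) = 2u.
g(6) = 8, g'(6) = 12, so u_1 = 6 - 8/12 = 16/3.
g(16/3) = 4/9, g'(16/3) = 32/3, so u_2 = (16/3) - (4/9)/(32/3) = 127/24.
g(127/24) = 1/576, g'(127/24) = 127/12, so u_3 = (127/24) - (1/576)/(127/12) = 32257/6096.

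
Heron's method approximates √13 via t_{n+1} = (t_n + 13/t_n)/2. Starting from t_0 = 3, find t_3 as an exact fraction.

14159/3927

t_1 = (3 + 13/3)/2 = 11/3.
t_2 = (11/3 + 13/(11/3))/2 = 119/33.
t_3 = (119/33 + 13/(119/33))/2 = 14159/3927.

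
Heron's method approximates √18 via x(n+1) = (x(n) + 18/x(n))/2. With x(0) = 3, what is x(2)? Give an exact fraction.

17/4

x(1) = (3 + 18/3)/2 = 9/2.
x(2) = (9/2 + 18/(9/2))/2 = 17/4.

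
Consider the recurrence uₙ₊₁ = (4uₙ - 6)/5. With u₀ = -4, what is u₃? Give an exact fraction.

-622/125

u₁ = (4·(-4) - 6)/5 = -22/5.
u₂ = (4·(-22/5) - 6)/5 = -118/25.
u₃ = (4·(-118/25) - 6)/5 = -622/125.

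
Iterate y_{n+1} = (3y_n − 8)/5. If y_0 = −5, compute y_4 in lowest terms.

y_1 = (3·(−5) − 8)/5 = −23/5.
y_2 = (3·(−23/5) − 8)/5 = −109/25.
y_3 = (3·(−109/25) − 8)/5 = −527/125.
y_4 = (3·(−527/125) − 8)/5 = −2581/625.

−2581/625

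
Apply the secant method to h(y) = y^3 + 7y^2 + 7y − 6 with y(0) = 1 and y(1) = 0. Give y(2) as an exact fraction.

2/5

h(1) = 9, h(0) = −6. y(2) = 0 − (−6)·(0 − 1)/((−6) − 9) = 2/5.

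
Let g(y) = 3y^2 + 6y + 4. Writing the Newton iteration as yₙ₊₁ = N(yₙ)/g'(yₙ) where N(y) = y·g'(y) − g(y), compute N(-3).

g'(y) = 6y + 6.
N(y) = y·g'(y) − g(y) = y·(6y + 6) − (3y^2 + 6y + 4) = 3y^2 − 4.
N(-3) = 23.

23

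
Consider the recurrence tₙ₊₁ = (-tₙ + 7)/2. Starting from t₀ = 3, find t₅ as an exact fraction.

37/16

t₁ = (-3 + 7)/2 = 2.
t₂ = (-2 + 7)/2 = 5/2.
t₃ = (-(5/2) + 7)/2 = 9/4.
t₄ = (-(9/4) + 7)/2 = 19/8.
t₅ = (-(19/8) + 7)/2 = 37/16.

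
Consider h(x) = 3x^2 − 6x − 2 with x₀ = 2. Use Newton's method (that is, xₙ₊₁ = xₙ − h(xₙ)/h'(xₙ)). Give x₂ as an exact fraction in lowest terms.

h'(x) = 6x − 6.
h(2) = −2, h'(2) = 6, so x₁ = 2 − (−2)/6 = 7/3.
h(7/3) = 1/3, h'(7/3) = 8, so x₂ = (7/3) − (1/3)/8 = 55/24.

55/24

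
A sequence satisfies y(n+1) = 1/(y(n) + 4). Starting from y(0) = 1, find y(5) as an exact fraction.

y(1) = 1/(1 + 4) = 1/5.
y(2) = 1/(1/5 + 4) = 5/21.
y(3) = 1/(5/21 + 4) = 21/89.
y(4) = 1/(21/89 + 4) = 89/377.
y(5) = 1/(89/377 + 4) = 377/1597.

377/1597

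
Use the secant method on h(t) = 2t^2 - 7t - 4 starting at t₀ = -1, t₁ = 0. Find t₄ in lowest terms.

h(-1) = 5, h(0) = -4. t₂ = 0 - (-4)·(0 - (-1))/((-4) - 5) = -4/9.
h(0) = -4, h(-4/9) = -40/81. t₃ = (-4/9) - (-40/81)·((-4/9) - 0)/((-40/81) - (-4)) = -36/71.
h(-4/9) = -40/81, h(-36/71) = 320/5041. t₄ = (-36/71) - (320/5041)·((-36/71) - (-4/9))/((320/5041) - (-40/81)) = -2844/5689.

-2844/5689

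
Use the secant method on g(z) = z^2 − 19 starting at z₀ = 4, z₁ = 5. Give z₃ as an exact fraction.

61/14

g(4) = −3, g(5) = 6. z₂ = 5 − 6·(5 − 4)/(6 − (−3)) = 13/3.
g(5) = 6, g(13/3) = −2/9. z₃ = (13/3) − (−2/9)·((13/3) − 5)/((−2/9) − 6) = 61/14.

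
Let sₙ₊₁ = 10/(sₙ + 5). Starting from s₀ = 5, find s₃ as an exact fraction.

3/2

s₁ = 10/(5 + 5) = 1.
s₂ = 10/(1 + 5) = 5/3.
s₃ = 10/(5/3 + 5) = 3/2.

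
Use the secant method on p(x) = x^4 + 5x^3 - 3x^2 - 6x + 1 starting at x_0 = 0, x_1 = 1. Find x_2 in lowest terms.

1/3

p(0) = 1, p(1) = -2. x_2 = 1 - (-2)·(1 - 0)/((-2) - 1) = 1/3.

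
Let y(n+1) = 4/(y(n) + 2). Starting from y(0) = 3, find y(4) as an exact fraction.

24/19

y(1) = 4/(3 + 2) = 4/5.
y(2) = 4/(4/5 + 2) = 10/7.
y(3) = 4/(10/7 + 2) = 7/6.
y(4) = 4/(7/6 + 2) = 24/19.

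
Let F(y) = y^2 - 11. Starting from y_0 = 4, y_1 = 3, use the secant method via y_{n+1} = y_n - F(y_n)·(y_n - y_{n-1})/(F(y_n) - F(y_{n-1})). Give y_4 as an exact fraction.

F(4) = 5, F(3) = -2. y_2 = 3 - (-2)·(3 - 4)/((-2) - 5) = 23/7.
F(3) = -2, F(23/7) = -10/49. y_3 = (23/7) - (-10/49)·((23/7) - 3)/((-10/49) - (-2)) = 73/22.
F(23/7) = -10/49, F(73/22) = 5/484. y_4 = (73/22) - (5/484)·((73/22) - (23/7))/((5/484) - (-10/49)) = 3373/1017.

3373/1017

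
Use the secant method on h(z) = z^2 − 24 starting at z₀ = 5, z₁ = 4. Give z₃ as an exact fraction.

h(5) = 1, h(4) = −8. z₂ = 4 − (−8)·(4 − 5)/((−8) − 1) = 44/9.
h(4) = −8, h(44/9) = −8/81. z₃ = (44/9) − (−8/81)·((44/9) − 4)/((−8/81) − (−8)) = 49/10.

49/10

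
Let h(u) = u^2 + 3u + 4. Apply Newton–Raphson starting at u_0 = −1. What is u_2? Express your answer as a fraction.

−5/3

h'(u) = 2u + 3.
h(−1) = 2, h'(−1) = 1, so u_1 = (−1) − 2/1 = −3.
h(−3) = 4, h'(−3) = −3, so u_2 = (−3) − 4/(−3) = −5/3.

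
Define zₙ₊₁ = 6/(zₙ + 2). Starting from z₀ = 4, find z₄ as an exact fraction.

z₁ = 6/(4 + 2) = 1.
z₂ = 6/(1 + 2) = 2.
z₃ = 6/(2 + 2) = 3/2.
z₄ = 6/(3/2 + 2) = 12/7.

12/7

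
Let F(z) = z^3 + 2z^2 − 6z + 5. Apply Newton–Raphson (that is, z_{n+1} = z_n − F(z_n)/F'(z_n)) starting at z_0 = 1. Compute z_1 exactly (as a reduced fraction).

−1

F'(z) = 3z^2 + 4z − 6.
F(1) = 2, F'(1) = 1, so z_1 = 1 − 2/1 = −1.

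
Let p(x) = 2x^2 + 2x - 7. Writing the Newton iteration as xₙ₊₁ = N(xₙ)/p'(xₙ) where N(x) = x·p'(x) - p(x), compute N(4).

39

p'(x) = 4x + 2.
N(x) = x·p'(x) - p(x) = x·(4x + 2) - (2x^2 + 2x - 7) = 2x^2 + 7.
N(4) = 39.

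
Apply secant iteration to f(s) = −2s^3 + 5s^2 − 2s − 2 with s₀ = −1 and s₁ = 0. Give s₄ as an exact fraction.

f(−1) = 7, f(0) = −2. s₂ = 0 − (−2)·(0 − (−1))/((−2) − 7) = −2/9.
f(0) = −2, f(−2/9) = −938/729. s₃ = (−2/9) − (−938/729)·((−2/9) − 0)/((−938/729) − (−2)) = −81/130.
f(−2/9) = −938/729, f(−81/130) = 917833/549250. s₄ = (−81/130) − (917833/549250)·((−81/130) − (−2/9))/((917833/549250) − (−938/729)) = −1001484/2525153.

−1001484/2525153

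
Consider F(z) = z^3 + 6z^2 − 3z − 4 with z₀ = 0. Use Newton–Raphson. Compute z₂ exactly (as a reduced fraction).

F'(z) = 3z^2 + 12z − 3.
F(0) = −4, F'(0) = −3, so z₁ = 0 − (−4)/(−3) = −4/3.
F(−4/3) = 224/27, F'(−4/3) = −41/3, so z₂ = (−4/3) − (224/27)/(−41/3) = −268/369.

−268/369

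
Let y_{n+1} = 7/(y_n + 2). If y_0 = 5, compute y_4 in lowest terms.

91/47

y_1 = 7/(5 + 2) = 1.
y_2 = 7/(1 + 2) = 7/3.
y_3 = 7/(7/3 + 2) = 21/13.
y_4 = 7/(21/13 + 2) = 91/47.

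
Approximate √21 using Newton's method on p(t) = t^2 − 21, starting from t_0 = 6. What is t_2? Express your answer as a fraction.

697/152

p'(t) = 2t.
p(6) = 15, p'(6) = 12, so t_1 = 6 − 15/12 = 19/4.
p(19/4) = 25/16, p'(19/4) = 19/2, so t_2 = (19/4) − (25/16)/(19/2) = 697/152.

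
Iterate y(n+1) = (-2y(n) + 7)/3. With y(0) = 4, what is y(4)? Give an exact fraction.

y(1) = (-2·4 + 7)/3 = -1/3.
y(2) = (-2·(-1/3) + 7)/3 = 23/9.
y(3) = (-2·(23/9) + 7)/3 = 17/27.
y(4) = (-2·(17/27) + 7)/3 = 155/81.

155/81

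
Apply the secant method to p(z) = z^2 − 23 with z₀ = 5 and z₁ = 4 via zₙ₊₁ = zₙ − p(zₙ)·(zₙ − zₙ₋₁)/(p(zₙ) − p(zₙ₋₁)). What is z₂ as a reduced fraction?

43/9

p(5) = 2, p(4) = −7. z₂ = 4 − (−7)·(4 − 5)/((−7) − 2) = 43/9.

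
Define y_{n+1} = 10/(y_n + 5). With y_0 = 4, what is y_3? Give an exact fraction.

110/73

y_1 = 10/(4 + 5) = 10/9.
y_2 = 10/(10/9 + 5) = 18/11.
y_3 = 10/(18/11 + 5) = 110/73.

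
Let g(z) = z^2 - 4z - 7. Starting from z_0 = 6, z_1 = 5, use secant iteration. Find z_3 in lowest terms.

117/22

g(6) = 5, g(5) = -2. z_2 = 5 - (-2)·(5 - 6)/((-2) - 5) = 37/7.
g(5) = -2, g(37/7) = -10/49. z_3 = (37/7) - (-10/49)·((37/7) - 5)/((-10/49) - (-2)) = 117/22.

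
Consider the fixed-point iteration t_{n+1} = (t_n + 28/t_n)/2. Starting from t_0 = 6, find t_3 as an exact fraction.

32257/6096

t_1 = (6 + 28/6)/2 = 16/3.
t_2 = (16/3 + 28/(16/3))/2 = 127/24.
t_3 = (127/24 + 28/(127/24))/2 = 32257/6096.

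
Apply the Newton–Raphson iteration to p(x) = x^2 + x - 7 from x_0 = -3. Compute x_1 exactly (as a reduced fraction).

p'(x) = 2x + 1.
p(-3) = -1, p'(-3) = -5, so x_1 = (-3) - (-1)/(-5) = -16/5.

-16/5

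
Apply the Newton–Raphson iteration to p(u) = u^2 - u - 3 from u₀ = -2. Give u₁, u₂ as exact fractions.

u₁ = -7/5, u₂ = -124/95

p'(u) = 2u - 1.
p(-2) = 3, p'(-2) = -5, so u₁ = (-2) - 3/(-5) = -7/5.
p(-7/5) = 9/25, p'(-7/5) = -19/5, so u₂ = (-7/5) - (9/25)/(-19/5) = -124/95.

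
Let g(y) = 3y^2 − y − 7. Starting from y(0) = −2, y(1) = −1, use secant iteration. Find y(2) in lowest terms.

g(−2) = 7, g(−1) = −3. y(2) = (−1) − (−3)·((−1) − (−2))/((−3) − 7) = −13/10.

−13/10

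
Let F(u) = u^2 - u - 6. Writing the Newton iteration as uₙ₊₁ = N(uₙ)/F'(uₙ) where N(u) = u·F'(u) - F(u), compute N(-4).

22

F'(u) = 2u - 1.
N(u) = u·F'(u) - F(u) = u·(2u - 1) - (u^2 - u - 6) = u^2 + 6.
N(-4) = 22.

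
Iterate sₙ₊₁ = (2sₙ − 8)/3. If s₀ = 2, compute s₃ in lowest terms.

−136/27

s₁ = (2·2 − 8)/3 = −4/3.
s₂ = (2·(−4/3) − 8)/3 = −32/9.
s₃ = (2·(−32/9) − 8)/3 = −136/27.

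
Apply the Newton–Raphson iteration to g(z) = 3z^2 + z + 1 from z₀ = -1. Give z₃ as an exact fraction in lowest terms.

-718/3955

g'(z) = 6z + 1.
g(-1) = 3, g'(-1) = -5, so z₁ = (-1) - 3/(-5) = -2/5.
g(-2/5) = 27/25, g'(-2/5) = -7/5, so z₂ = (-2/5) - (27/25)/(-7/5) = 13/35.
g(13/35) = 2187/1225, g'(13/35) = 113/35, so z₃ = (13/35) - (2187/1225)/(113/35) = -718/3955.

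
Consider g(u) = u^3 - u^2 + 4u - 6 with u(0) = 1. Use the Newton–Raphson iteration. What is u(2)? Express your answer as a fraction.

g'(u) = 3u^2 - 2u + 4.
g(1) = -2, g'(1) = 5, so u(1) = 1 - (-2)/5 = 7/5.
g(7/5) = 48/125, g'(7/5) = 177/25, so u(2) = (7/5) - (48/125)/(177/25) = 397/295.

397/295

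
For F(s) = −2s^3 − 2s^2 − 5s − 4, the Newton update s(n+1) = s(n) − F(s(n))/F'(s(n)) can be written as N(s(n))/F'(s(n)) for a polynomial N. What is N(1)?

F'(s) = −6s^2 − 4s − 5.
N(s) = s·F'(s) − F(s) = s·(−6s^2 − 4s − 5) − (−2s^3 − 2s^2 − 5s − 4) = −4s^3 − 2s^2 + 4.
N(1) = −2.

−2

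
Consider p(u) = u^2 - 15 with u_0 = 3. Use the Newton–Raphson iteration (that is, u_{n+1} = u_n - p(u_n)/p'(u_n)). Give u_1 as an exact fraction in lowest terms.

p'(u) = 2u.
p(3) = -6, p'(3) = 6, so u_1 = 3 - (-6)/6 = 4.

4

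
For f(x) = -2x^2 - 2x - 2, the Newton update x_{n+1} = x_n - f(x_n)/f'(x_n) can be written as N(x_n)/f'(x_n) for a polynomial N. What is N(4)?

-30

f'(x) = -4x - 2.
N(x) = x·f'(x) - f(x) = x·(-4x - 2) - (-2x^2 - 2x - 2) = -2x^2 + 2.
N(4) = -30.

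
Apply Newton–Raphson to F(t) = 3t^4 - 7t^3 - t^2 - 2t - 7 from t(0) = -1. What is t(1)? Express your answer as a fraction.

F'(t) = 12t^3 - 21t^2 - 2t - 2.
F(-1) = 4, F'(-1) = -33, so t(1) = (-1) - 4/(-33) = -29/33.

-29/33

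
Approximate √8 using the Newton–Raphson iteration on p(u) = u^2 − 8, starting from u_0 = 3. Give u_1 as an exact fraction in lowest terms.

p'(u) = 2u.
p(3) = 1, p'(3) = 6, so u_1 = 3 − 1/6 = 17/6.

17/6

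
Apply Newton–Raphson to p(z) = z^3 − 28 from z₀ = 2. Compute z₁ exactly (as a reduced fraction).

11/3

p'(z) = 3z^2.
p(2) = −20, p'(2) = 12, so z₁ = 2 − (−20)/12 = 11/3.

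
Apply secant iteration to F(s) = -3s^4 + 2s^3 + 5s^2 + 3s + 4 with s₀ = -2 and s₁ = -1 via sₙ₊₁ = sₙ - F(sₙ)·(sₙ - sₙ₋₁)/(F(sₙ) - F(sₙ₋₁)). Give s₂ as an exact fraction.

F(-2) = -46, F(-1) = 1. s₂ = (-1) - 1·((-1) - (-2))/(1 - (-46)) = -48/47.

-48/47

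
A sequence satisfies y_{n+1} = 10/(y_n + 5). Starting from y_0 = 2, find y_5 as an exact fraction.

y_1 = 10/(2 + 5) = 10/7.
y_2 = 10/(10/7 + 5) = 14/9.
y_3 = 10/(14/9 + 5) = 90/59.
y_4 = 10/(90/59 + 5) = 118/77.
y_5 = 10/(118/77 + 5) = 770/503.

770/503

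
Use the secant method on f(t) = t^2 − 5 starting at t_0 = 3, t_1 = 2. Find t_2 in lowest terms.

11/5

f(3) = 4, f(2) = −1. t_2 = 2 − (−1)·(2 − 3)/((−1) − 4) = 11/5.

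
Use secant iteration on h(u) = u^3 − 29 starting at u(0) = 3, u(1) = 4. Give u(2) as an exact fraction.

113/37

h(3) = −2, h(4) = 35. u(2) = 4 − 35·(4 − 3)/(35 − (−2)) = 113/37.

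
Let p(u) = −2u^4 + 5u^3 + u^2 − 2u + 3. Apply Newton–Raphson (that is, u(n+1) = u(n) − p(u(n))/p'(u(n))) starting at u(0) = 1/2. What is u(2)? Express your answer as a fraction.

p'(u) = −8u^3 + 15u^2 + 2u − 2.
p(1/2) = 11/4, p'(1/2) = 7/4, so u(1) = (1/2) − (11/4)/(7/4) = −15/14.
p(−15/14) = −11979/4802, p'(−15/14) = 31441/1372, so u(2) = (−15/14) − (−11979/4802)/(31441/1372) = −423699/440174.

−423699/440174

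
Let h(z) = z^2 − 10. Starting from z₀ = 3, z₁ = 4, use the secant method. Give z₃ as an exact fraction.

79/25

h(3) = −1, h(4) = 6. z₂ = 4 − 6·(4 − 3)/(6 − (−1)) = 22/7.
h(4) = 6, h(22/7) = −6/49. z₃ = (22/7) − (−6/49)·((22/7) − 4)/((−6/49) − 6) = 79/25.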